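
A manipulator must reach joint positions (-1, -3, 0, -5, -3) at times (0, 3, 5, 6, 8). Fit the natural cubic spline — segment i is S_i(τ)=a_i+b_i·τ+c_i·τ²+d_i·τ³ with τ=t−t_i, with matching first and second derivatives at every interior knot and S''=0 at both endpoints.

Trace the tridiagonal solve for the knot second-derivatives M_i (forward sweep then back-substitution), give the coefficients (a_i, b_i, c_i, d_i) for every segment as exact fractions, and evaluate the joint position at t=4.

Δ: Δ0=-2/3, Δ1=3/2, Δ2=-5, Δ3=1
row 1: diag=10, rhs=13; c'=1/5, d'=13/10
row 2: denom=6−2·1/5=28/5; d'=(-39−2·13/10)/(28/5)=-52/7
row 3: denom=6−1·5/28=163/28; d'=(36−1·-52/7)/(163/28)=1216/163
back: M3=1216/163
back: M2=-52/7−5/28·1216/163=-1428/163
back: M1=13/10−1/5·-1428/163=995/326
M: M0=0, M1=995/326, M2=-1428/163, M3=1216/163, M4=0
seg 0: a=-1, c=M0/2=0, d=(M1−M0)/(6·3)=995/5868, b=Δ0−h0·(2M0+M1)/6=-4289/1956
seg 1: a=-3, c=M1/2=995/652, d=(M2−M1)/(6·2)=-3851/3912, b=Δ1−h1·(2M1+M2)/6=2333/978
seg 2: a=0, c=M2/2=-714/163, d=(M3−M2)/(6·1)=1322/489, b=Δ2−h2·(2M2+M3)/6=-1625/489
seg 3: a=-5, c=M3/2=608/163, d=(M4−M3)/(6·2)=-304/489, b=Δ3−h3·(2M3+M4)/6=-1943/489
t_q=4 → seg 1, τ=1; S=-3+2333/978·τ+995/652·τ²+-3851/3912·τ³=-95/1304

  seg 0: a=-1 b=-4289/1956 c=0 d=995/5868
  seg 1: a=-3 b=2333/978 c=995/652 d=-3851/3912
  seg 2: a=0 b=-1625/489 c=-714/163 d=1322/489
  seg 3: a=-5 b=-1943/489 c=608/163 d=-304/489
S(4) = -95/1304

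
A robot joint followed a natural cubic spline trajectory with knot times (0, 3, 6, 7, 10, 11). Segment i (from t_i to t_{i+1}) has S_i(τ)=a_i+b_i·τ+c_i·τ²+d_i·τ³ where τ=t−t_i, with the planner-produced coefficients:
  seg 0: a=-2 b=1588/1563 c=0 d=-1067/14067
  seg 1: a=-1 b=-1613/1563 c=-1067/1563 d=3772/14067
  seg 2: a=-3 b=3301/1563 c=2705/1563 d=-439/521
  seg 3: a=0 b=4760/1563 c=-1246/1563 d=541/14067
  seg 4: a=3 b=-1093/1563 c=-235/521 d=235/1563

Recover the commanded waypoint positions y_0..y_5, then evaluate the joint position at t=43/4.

y_0 = S_0(0) = a_0 = -2
y_1 = S_1(0) = a_1 = -1
y_2 = S_2(0) = a_2 = -3
y_3 = S_3(0) = a_3 = 0
y_4 = S_4(0) = a_4 = 3
y_5 = S_4(1) = 2
t_q=43/4 is in segment 4 (τ=3/4); S_4(τ)=76199/33344

y_0=-2 y_1=-1 y_2=-3 y_3=0 y_4=3 y_5=2
S(43/4) = 76199/33344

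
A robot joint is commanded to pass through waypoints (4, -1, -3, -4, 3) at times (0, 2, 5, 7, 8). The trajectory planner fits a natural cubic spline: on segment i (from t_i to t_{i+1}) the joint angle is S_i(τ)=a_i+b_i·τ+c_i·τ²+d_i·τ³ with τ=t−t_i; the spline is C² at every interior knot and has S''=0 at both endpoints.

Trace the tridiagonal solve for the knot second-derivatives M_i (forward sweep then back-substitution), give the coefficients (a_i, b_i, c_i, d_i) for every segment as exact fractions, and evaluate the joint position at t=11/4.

  seg 0: a=4 b=-4663/1518 c=0 d=217/1518
  seg 1: a=-1 b=-2059/1518 c=217/253 d=-953/4554
  seg 2: a=-3 b=-1412/759 c=-519/506 d=5179/6072
  seg 3: a=-4 b=6485/1518 c=4141/1012 d=-4141/3036
S(11/4) = -52563/32384

Δ: Δ0=-5/2, Δ1=-2/3, Δ2=-1/2, Δ3=7
row 1: diag=10, rhs=11; c'=3/10, d'=11/10
row 2: denom=10−3·3/10=91/10; d'=(1−3·11/10)/(91/10)=-23/91
row 3: denom=6−2·20/91=506/91; d'=(45−2·-23/91)/(506/91)=4141/506
back: M3=4141/506
back: M2=-23/91−20/91·4141/506=-519/253
back: M1=11/10−3/10·-519/253=434/253
M: M0=0, M1=434/253, M2=-519/253, M3=4141/506, M4=0
seg 0: a=4, c=M0/2=0, d=(M1−M0)/(6·2)=217/1518, b=Δ0−h0·(2M0+M1)/6=-4663/1518
seg 1: a=-1, c=M1/2=217/253, d=(M2−M1)/(6·3)=-953/4554, b=Δ1−h1·(2M1+M2)/6=-2059/1518
seg 2: a=-3, c=M2/2=-519/506, d=(M3−M2)/(6·2)=5179/6072, b=Δ2−h2·(2M2+M3)/6=-1412/759
seg 3: a=-4, c=M3/2=4141/1012, d=(M4−M3)/(6·1)=-4141/3036, b=Δ3−h3·(2M3+M4)/6=6485/1518
t_q=11/4 → seg 1, τ=3/4; S=-1+-2059/1518·τ+217/253·τ²+-953/4554·τ³=-52563/32384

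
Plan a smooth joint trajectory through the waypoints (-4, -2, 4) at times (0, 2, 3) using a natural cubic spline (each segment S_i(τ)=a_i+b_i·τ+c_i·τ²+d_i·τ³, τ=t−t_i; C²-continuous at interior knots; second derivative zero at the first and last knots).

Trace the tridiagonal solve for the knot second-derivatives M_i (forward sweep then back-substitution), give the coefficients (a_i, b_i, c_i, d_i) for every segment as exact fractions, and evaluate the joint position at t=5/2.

Δ: Δ0=1, Δ1=6
row 1: diag=6, rhs=30; c'=1/6, d'=5
back: M1=5
M: M0=0, M1=5, M2=0
seg 0: a=-4, c=M0/2=0, d=(M1−M0)/(6·2)=5/12, b=Δ0−h0·(2M0+M1)/6=-2/3
seg 1: a=-2, c=M1/2=5/2, d=(M2−M1)/(6·1)=-5/6, b=Δ1−h1·(2M1+M2)/6=13/3
t_q=5/2 → seg 1, τ=1/2; S=-2+13/3·τ+5/2·τ²+-5/6·τ³=11/16

  seg 0: a=-4 b=-2/3 c=0 d=5/12
  seg 1: a=-2 b=13/3 c=5/2 d=-5/6
S(5/2) = 11/16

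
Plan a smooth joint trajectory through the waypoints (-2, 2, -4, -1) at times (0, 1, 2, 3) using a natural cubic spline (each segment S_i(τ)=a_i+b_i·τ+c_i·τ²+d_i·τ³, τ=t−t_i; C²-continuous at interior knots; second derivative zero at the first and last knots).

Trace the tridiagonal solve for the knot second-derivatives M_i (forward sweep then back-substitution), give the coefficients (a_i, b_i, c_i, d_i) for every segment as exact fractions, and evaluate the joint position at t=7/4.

  seg 0: a=-2 b=109/15 c=0 d=-49/15
  seg 1: a=2 b=-38/15 c=-49/5 d=19/3
  seg 2: a=-4 b=-47/15 c=46/5 d=-46/15
S(7/4) = -877/320

Δ: Δ0=4, Δ1=-6, Δ2=3
row 1: diag=4, rhs=-60; c'=1/4, d'=-15
row 2: denom=4−1·1/4=15/4; d'=(54−1·-15)/(15/4)=92/5
back: M2=92/5
back: M1=-15−1/4·92/5=-98/5
M: M0=0, M1=-98/5, M2=92/5, M3=0
seg 0: a=-2, c=M0/2=0, d=(M1−M0)/(6·1)=-49/15, b=Δ0−h0·(2M0+M1)/6=109/15
seg 1: a=2, c=M1/2=-49/5, d=(M2−M1)/(6·1)=19/3, b=Δ1−h1·(2M1+M2)/6=-38/15
seg 2: a=-4, c=M2/2=46/5, d=(M3−M2)/(6·1)=-46/15, b=Δ2−h2·(2M2+M3)/6=-47/15
t_q=7/4 → seg 1, τ=3/4; S=2+-38/15·τ+-49/5·τ²+19/3·τ³=-877/320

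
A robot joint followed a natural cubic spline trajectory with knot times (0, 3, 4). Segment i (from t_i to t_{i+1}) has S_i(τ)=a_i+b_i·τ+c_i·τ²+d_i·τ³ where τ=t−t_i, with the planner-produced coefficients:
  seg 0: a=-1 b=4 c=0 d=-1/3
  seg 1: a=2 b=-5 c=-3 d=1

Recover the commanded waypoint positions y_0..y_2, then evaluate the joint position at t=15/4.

y_0 = S_0(0) = a_0 = -1
y_1 = S_1(0) = a_1 = 2
y_2 = S_1(1) = -5
t_q=15/4 is in segment 1 (τ=3/4); S_1(τ)=-193/64

y_0=-1 y_1=2 y_2=-5
S(15/4) = -193/64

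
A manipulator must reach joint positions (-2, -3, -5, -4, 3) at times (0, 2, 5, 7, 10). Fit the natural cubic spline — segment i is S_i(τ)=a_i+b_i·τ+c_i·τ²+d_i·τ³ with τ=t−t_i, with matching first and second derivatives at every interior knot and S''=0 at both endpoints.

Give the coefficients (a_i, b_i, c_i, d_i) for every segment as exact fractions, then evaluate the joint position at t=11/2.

  seg 0: a=-2 b=-71/174 c=0 d=-2/87
  seg 1: a=-3 b=-119/174 c=-4/29 d=25/522
  seg 2: a=-5 b=-19/87 c=17/58 d=23/696
  seg 3: a=-4 b=235/174 c=57/116 d=-19/348
S(11/2) = -9339/1856

Δ: Δ0=-1/2, Δ1=-2/3, Δ2=1/2, Δ3=7/3
row 1: diag=10, rhs=-1; c'=3/10, d'=-1/10
row 2: denom=10−3·3/10=91/10; d'=(7−3·-1/10)/(91/10)=73/91
row 3: denom=10−2·20/91=870/91; d'=(11−2·73/91)/(870/91)=57/58
back: M3=57/58
back: M2=73/91−20/91·57/58=17/29
back: M1=-1/10−3/10·17/29=-8/29
M: M0=0, M1=-8/29, M2=17/29, M3=57/58, M4=0
seg 0: a=-2, c=M0/2=0, d=(M1−M0)/(6·2)=-2/87, b=Δ0−h0·(2M0+M1)/6=-71/174
seg 1: a=-3, c=M1/2=-4/29, d=(M2−M1)/(6·3)=25/522, b=Δ1−h1·(2M1+M2)/6=-119/174
seg 2: a=-5, c=M2/2=17/58, d=(M3−M2)/(6·2)=23/696, b=Δ2−h2·(2M2+M3)/6=-19/87
seg 3: a=-4, c=M3/2=57/116, d=(M4−M3)/(6·3)=-19/348, b=Δ3−h3·(2M3+M4)/6=235/174
t_q=11/2 → seg 2, τ=1/2; S=-5+-19/87·τ+17/58·τ²+23/696·τ³=-9339/1856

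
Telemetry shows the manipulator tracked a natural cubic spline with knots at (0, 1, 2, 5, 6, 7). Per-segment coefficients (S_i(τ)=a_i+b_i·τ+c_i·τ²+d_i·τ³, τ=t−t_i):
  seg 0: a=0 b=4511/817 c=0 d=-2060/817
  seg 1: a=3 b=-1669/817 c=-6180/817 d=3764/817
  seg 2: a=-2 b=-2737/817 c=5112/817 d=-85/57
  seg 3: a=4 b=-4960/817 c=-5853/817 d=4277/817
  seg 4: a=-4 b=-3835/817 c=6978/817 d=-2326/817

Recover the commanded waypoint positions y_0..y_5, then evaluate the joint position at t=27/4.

y_0=0 y_1=3 y_2=-2 y_3=4 y_4=-4 y_5=-3
S(27/4) = -102413/26144

y_0 = S_0(0) = a_0 = 0
y_1 = S_1(0) = a_1 = 3
y_2 = S_2(0) = a_2 = -2
y_3 = S_3(0) = a_3 = 4
y_4 = S_4(0) = a_4 = -4
y_5 = S_4(1) = -3
t_q=27/4 is in segment 4 (τ=3/4); S_4(τ)=-102413/26144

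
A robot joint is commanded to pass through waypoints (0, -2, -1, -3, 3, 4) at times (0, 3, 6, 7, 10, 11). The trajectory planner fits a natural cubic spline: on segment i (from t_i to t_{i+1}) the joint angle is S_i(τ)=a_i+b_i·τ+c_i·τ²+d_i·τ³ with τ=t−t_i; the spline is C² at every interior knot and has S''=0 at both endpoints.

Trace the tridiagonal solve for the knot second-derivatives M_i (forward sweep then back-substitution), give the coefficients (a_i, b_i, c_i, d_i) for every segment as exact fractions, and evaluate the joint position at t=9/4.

  seg 0: a=0 b=-1964/1563 c=0 d=922/14067
  seg 1: a=-2 b=802/1563 c=922/1563 d=-3047/14067
  seg 2: a=-1 b=-2807/1563 c=-2125/1563 d=602/521
  seg 3: a=-3 b=-1639/1563 c=3293/1563 d=-5114/14067
  seg 4: a=3 b=2777/1563 c=-607/521 d=607/1563
S(9/4) = -34689/16672

Δ: Δ0=-2/3, Δ1=1/3, Δ2=-2, Δ3=2, Δ4=1
row 1: diag=12, rhs=6; c'=1/4, d'=1/2
row 2: denom=8−3·1/4=29/4; d'=(-14−3·1/2)/(29/4)=-62/29
row 3: denom=8−1·4/29=228/29; d'=(24−1·-62/29)/(228/29)=379/114
row 4: denom=8−3·29/76=521/76; d'=(-6−3·379/114)/(521/76)=-1214/521
back: M4=-1214/521
back: M3=379/114−29/76·-1214/521=6586/1563
back: M2=-62/29−4/29·6586/1563=-4250/1563
back: M1=1/2−1/4·-4250/1563=1844/1563
M: M0=0, M1=1844/1563, M2=-4250/1563, M3=6586/1563, M4=-1214/521, M5=0
seg 0: a=0, c=M0/2=0, d=(M1−M0)/(6·3)=922/14067, b=Δ0−h0·(2M0+M1)/6=-1964/1563
seg 1: a=-2, c=M1/2=922/1563, d=(M2−M1)/(6·3)=-3047/14067, b=Δ1−h1·(2M1+M2)/6=802/1563
seg 2: a=-1, c=M2/2=-2125/1563, d=(M3−M2)/(6·1)=602/521, b=Δ2−h2·(2M2+M3)/6=-2807/1563
seg 3: a=-3, c=M3/2=3293/1563, d=(M4−M3)/(6·3)=-5114/14067, b=Δ3−h3·(2M3+M4)/6=-1639/1563
seg 4: a=3, c=M4/2=-607/521, d=(M5−M4)/(6·1)=607/1563, b=Δ4−h4·(2M4+M5)/6=2777/1563
t_q=9/4 → seg 0, τ=9/4; S=0+-1964/1563·τ+0·τ²+922/14067·τ³=-34689/16672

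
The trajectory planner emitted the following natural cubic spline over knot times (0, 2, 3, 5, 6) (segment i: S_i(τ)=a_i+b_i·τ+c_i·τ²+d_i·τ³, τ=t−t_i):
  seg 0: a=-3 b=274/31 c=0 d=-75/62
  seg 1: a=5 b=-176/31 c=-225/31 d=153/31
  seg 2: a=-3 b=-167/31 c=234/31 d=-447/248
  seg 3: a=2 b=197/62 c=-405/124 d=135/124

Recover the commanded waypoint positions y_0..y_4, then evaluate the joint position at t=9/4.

y_0=-3 y_1=5 y_2=-3 y_3=2 y_4=3
S(9/4) = 6357/1984

y_0 = S_0(0) = a_0 = -3
y_1 = S_1(0) = a_1 = 5
y_2 = S_2(0) = a_2 = -3
y_3 = S_3(0) = a_3 = 2
y_4 = S_3(1) = 3
t_q=9/4 is in segment 1 (τ=1/4); S_1(τ)=6357/1984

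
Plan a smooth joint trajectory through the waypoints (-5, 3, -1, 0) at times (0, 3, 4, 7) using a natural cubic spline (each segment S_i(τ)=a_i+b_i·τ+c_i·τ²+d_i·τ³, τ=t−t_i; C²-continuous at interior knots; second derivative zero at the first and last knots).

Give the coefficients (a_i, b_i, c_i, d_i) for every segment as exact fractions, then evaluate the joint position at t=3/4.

Δ: Δ0=8/3, Δ1=-4, Δ2=1/3
row 1: diag=8, rhs=-40; c'=1/8, d'=-5
row 2: denom=8−1·1/8=63/8; d'=(26−1·-5)/(63/8)=248/63
back: M2=248/63
back: M1=-5−1/8·248/63=-346/63
M: M0=0, M1=-346/63, M2=248/63, M3=0
seg 0: a=-5, c=M0/2=0, d=(M1−M0)/(6·3)=-173/567, b=Δ0−h0·(2M0+M1)/6=341/63
seg 1: a=3, c=M1/2=-173/63, d=(M2−M1)/(6·1)=11/7, b=Δ1−h1·(2M1+M2)/6=-178/63
seg 2: a=-1, c=M2/2=124/63, d=(M3−M2)/(6·3)=-124/567, b=Δ2−h2·(2M2+M3)/6=-227/63
t_q=3/4 → seg 0, τ=3/4; S=-5+341/63·τ+0·τ²+-173/567·τ³=-479/448

  seg 0: a=-5 b=341/63 c=0 d=-173/567
  seg 1: a=3 b=-178/63 c=-173/63 d=11/7
  seg 2: a=-1 b=-227/63 c=124/63 d=-124/567
S(3/4) = -479/448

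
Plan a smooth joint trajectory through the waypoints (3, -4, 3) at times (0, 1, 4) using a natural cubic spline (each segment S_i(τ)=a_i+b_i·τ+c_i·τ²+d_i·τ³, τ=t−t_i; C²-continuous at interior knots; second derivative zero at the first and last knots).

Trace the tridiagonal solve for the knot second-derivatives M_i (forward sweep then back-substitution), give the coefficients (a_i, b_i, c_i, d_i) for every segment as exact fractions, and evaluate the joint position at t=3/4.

Δ: Δ0=-7, Δ1=7/3
row 1: diag=8, rhs=56; c'=3/8, d'=7
back: M1=7
M: M0=0, M1=7, M2=0
seg 0: a=3, c=M0/2=0, d=(M1−M0)/(6·1)=7/6, b=Δ0−h0·(2M0+M1)/6=-49/6
seg 1: a=-4, c=M1/2=7/2, d=(M2−M1)/(6·3)=-7/18, b=Δ1−h1·(2M1+M2)/6=-14/3
t_q=3/4 → seg 0, τ=3/4; S=3+-49/6·τ+0·τ²+7/6·τ³=-337/128

  seg 0: a=3 b=-49/6 c=0 d=7/6
  seg 1: a=-4 b=-14/3 c=7/2 d=-7/18
S(3/4) = -337/128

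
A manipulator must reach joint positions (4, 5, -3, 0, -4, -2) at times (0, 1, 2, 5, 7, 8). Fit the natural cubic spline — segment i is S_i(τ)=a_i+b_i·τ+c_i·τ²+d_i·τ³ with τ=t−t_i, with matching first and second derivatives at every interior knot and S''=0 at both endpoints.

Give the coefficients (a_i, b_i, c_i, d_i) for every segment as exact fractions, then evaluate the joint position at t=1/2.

Δ: Δ0=1, Δ1=-8, Δ2=1, Δ3=-2, Δ4=2
row 1: diag=4, rhs=-54; c'=1/4, d'=-27/2
row 2: denom=8−1·1/4=31/4; d'=(54−1·-27/2)/(31/4)=270/31
row 3: denom=10−3·12/31=274/31; d'=(-18−3·270/31)/(274/31)=-684/137
row 4: denom=6−2·31/137=760/137; d'=(24−2·-684/137)/(760/137)=582/95
back: M4=582/95
back: M3=-684/137−31/137·582/95=-606/95
back: M2=270/31−12/31·-606/95=1062/95
back: M1=-27/2−1/4·1062/95=-1548/95
M: M0=0, M1=-1548/95, M2=1062/95, M3=-606/95, M4=582/95, M5=0
seg 0: a=4, c=M0/2=0, d=(M1−M0)/(6·1)=-258/95, b=Δ0−h0·(2M0+M1)/6=353/95
seg 1: a=5, c=M1/2=-774/95, d=(M2−M1)/(6·1)=87/19, b=Δ1−h1·(2M1+M2)/6=-421/95
seg 2: a=-3, c=M2/2=531/95, d=(M3−M2)/(6·3)=-278/285, b=Δ2−h2·(2M2+M3)/6=-664/95
seg 3: a=0, c=M3/2=-303/95, d=(M4−M3)/(6·2)=99/95, b=Δ3−h3·(2M3+M4)/6=4/19
seg 4: a=-4, c=M4/2=291/95, d=(M5−M4)/(6·1)=-97/95, b=Δ4−h4·(2M4+M5)/6=-4/95
t_q=1/2 → seg 0, τ=1/2; S=4+353/95·τ+0·τ²+-258/95·τ³=2097/380

  seg 0: a=4 b=353/95 c=0 d=-258/95
  seg 1: a=5 b=-421/95 c=-774/95 d=87/19
  seg 2: a=-3 b=-664/95 c=531/95 d=-278/285
  seg 3: a=0 b=4/19 c=-303/95 d=99/95
  seg 4: a=-4 b=-4/95 c=291/95 d=-97/95
S(1/2) = 2097/380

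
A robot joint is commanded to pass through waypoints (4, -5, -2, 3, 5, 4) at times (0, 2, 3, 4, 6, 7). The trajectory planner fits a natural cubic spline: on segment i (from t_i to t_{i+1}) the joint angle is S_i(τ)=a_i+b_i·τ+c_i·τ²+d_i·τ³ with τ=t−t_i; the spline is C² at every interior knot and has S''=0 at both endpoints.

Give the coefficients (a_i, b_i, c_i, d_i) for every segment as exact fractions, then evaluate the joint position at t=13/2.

Δ: Δ0=-9/2, Δ1=3, Δ2=5, Δ3=1, Δ4=-1
row 1: diag=6, rhs=45; c'=1/6, d'=15/2
row 2: denom=4−1·1/6=23/6; d'=(12−1·15/2)/(23/6)=27/23
row 3: denom=6−1·6/23=132/23; d'=(-24−1·27/23)/(132/23)=-193/44
row 4: denom=6−2·23/66=175/33; d'=(-12−2·-193/44)/(175/33)=-213/350
back: M4=-213/350
back: M3=-193/44−23/66·-213/350=-1461/350
back: M2=27/23−6/23·-1461/350=396/175
back: M1=15/2−1/6·396/175=2493/350
M: M0=0, M1=2493/350, M2=396/175, M3=-1461/350, M4=-213/350, M5=0
seg 0: a=4, c=M0/2=0, d=(M1−M0)/(6·2)=831/1400, b=Δ0−h0·(2M0+M1)/6=-1203/175
seg 1: a=-5, c=M1/2=2493/700, d=(M2−M1)/(6·1)=-81/100, b=Δ1−h1·(2M1+M2)/6=87/350
seg 2: a=-2, c=M2/2=198/175, d=(M3−M2)/(6·1)=-751/700, b=Δ2−h2·(2M2+M3)/6=3459/700
seg 3: a=3, c=M3/2=-1461/700, d=(M4−M3)/(6·2)=52/175, b=Δ3−h3·(2M3+M4)/6=279/70
seg 4: a=5, c=M4/2=-213/700, d=(M5−M4)/(6·1)=71/700, b=Δ4−h4·(2M4+M5)/6=-279/350
t_q=13/2 → seg 4, τ=1/2; S=5+-279/350·τ+-213/700·τ²+71/700·τ³=25413/5600

  seg 0: a=4 b=-1203/175 c=0 d=831/1400
  seg 1: a=-5 b=87/350 c=2493/700 d=-81/100
  seg 2: a=-2 b=3459/700 c=198/175 d=-751/700
  seg 3: a=3 b=279/70 c=-1461/700 d=52/175
  seg 4: a=5 b=-279/350 c=-213/700 d=71/700
S(13/2) = 25413/5600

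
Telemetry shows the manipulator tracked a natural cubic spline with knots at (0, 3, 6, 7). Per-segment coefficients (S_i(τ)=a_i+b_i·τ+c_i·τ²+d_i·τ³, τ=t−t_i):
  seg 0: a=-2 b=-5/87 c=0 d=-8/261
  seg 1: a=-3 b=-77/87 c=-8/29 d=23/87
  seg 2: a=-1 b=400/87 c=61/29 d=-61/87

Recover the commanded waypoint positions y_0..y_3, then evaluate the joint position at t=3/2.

y_0 = S_0(0) = a_0 = -2
y_1 = S_1(0) = a_1 = -3
y_2 = S_2(0) = a_2 = -1
y_3 = S_2(1) = 5
t_q=3/2 is in segment 0 (τ=3/2); S_0(τ)=-127/58

y_0=-2 y_1=-3 y_2=-1 y_3=5
S(3/2) = -127/58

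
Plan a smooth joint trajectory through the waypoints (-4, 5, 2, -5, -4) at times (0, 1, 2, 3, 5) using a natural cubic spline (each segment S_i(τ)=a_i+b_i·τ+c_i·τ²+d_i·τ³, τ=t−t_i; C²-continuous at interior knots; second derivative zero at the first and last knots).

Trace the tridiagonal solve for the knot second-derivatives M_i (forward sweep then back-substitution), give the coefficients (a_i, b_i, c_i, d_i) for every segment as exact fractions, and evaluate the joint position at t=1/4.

  seg 0: a=-4 b=2037/172 c=0 d=-489/172
  seg 1: a=5 b=285/86 c=-1467/172 d=381/172
  seg 2: a=2 b=-1221/172 c=-81/43 d=341/172
  seg 3: a=-5 b=-423/86 c=699/172 d=-233/344
S(1/4) = -11929/11008

Δ: Δ0=9, Δ1=-3, Δ2=-7, Δ3=1/2
row 1: diag=4, rhs=-72; c'=1/4, d'=-18
row 2: denom=4−1·1/4=15/4; d'=(-24−1·-18)/(15/4)=-8/5
row 3: denom=6−1·4/15=86/15; d'=(45−1·-8/5)/(86/15)=699/86
back: M3=699/86
back: M2=-8/5−4/15·699/86=-162/43
back: M1=-18−1/4·-162/43=-1467/86
M: M0=0, M1=-1467/86, M2=-162/43, M3=699/86, M4=0
seg 0: a=-4, c=M0/2=0, d=(M1−M0)/(6·1)=-489/172, b=Δ0−h0·(2M0+M1)/6=2037/172
seg 1: a=5, c=M1/2=-1467/172, d=(M2−M1)/(6·1)=381/172, b=Δ1−h1·(2M1+M2)/6=285/86
seg 2: a=2, c=M2/2=-81/43, d=(M3−M2)/(6·1)=341/172, b=Δ2−h2·(2M2+M3)/6=-1221/172
seg 3: a=-5, c=M3/2=699/172, d=(M4−M3)/(6·2)=-233/344, b=Δ3−h3·(2M3+M4)/6=-423/86
t_q=1/4 → seg 0, τ=1/4; S=-4+2037/172·τ+0·τ²+-489/172·τ³=-11929/11008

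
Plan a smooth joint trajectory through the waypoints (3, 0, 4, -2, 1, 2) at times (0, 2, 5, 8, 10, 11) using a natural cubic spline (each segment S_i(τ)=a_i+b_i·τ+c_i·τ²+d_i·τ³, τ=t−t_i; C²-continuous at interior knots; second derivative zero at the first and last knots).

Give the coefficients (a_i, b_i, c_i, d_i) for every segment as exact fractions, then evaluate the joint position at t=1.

Δ: Δ0=-3/2, Δ1=4/3, Δ2=-2, Δ3=3/2, Δ4=1
row 1: diag=10, rhs=17; c'=3/10, d'=17/10
row 2: denom=12−3·3/10=111/10; d'=(-20−3·17/10)/(111/10)=-251/111
row 3: denom=10−3·10/37=340/37; d'=(21−3·-251/111)/(340/37)=257/85
row 4: denom=6−2·37/170=473/85; d'=(-3−2·257/85)/(473/85)=-769/473
back: M4=-769/473
back: M3=257/85−37/170·-769/473=3195/946
back: M2=-251/111−10/37·3195/946=-4504/1419
back: M1=17/10−3/10·-4504/1419=2509/946
M: M0=0, M1=2509/946, M2=-4504/1419, M3=3195/946, M4=-769/473, M5=0
seg 0: a=3, c=M0/2=0, d=(M1−M0)/(6·2)=2509/11352, b=Δ0−h0·(2M0+M1)/6=-3383/1419
seg 1: a=0, c=M1/2=2509/1892, d=(M2−M1)/(6·3)=-16535/51084, b=Δ1−h1·(2M1+M2)/6=761/2838
seg 2: a=4, c=M2/2=-2252/1419, d=(M3−M2)/(6·3)=18593/51084, b=Δ2−h2·(2M2+M3)/6=-2921/5676
seg 3: a=-2, c=M3/2=3195/1892, d=(M4−M3)/(6·2)=-4733/11352, b=Δ3−h3·(2M3+M4)/6=-595/2838
seg 4: a=1, c=M4/2=-769/946, d=(M5−M4)/(6·1)=769/2838, b=Δ4−h4·(2M4+M5)/6=2188/1419
t_q=1 → seg 0, τ=1; S=3+-3383/1419·τ+0·τ²+2509/11352·τ³=3167/3784

  seg 0: a=3 b=-3383/1419 c=0 d=2509/11352
  seg 1: a=0 b=761/2838 c=2509/1892 d=-16535/51084
  seg 2: a=4 b=-2921/5676 c=-2252/1419 d=18593/51084
  seg 3: a=-2 b=-595/2838 c=3195/1892 d=-4733/11352
  seg 4: a=1 b=2188/1419 c=-769/946 d=769/2838
S(1) = 3167/3784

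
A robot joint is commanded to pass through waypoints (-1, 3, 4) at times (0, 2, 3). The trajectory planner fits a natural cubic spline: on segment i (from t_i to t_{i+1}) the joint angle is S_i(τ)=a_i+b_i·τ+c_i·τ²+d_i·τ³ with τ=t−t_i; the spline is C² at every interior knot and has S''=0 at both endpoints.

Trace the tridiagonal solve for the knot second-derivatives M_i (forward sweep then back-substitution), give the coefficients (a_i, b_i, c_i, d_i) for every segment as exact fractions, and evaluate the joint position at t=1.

  seg 0: a=-1 b=7/3 c=0 d=-1/12
  seg 1: a=3 b=4/3 c=-1/2 d=1/6
S(1) = 5/4

Δ: Δ0=2, Δ1=1
row 1: diag=6, rhs=-6; c'=1/6, d'=-1
back: M1=-1
M: M0=0, M1=-1, M2=0
seg 0: a=-1, c=M0/2=0, d=(M1−M0)/(6·2)=-1/12, b=Δ0−h0·(2M0+M1)/6=7/3
seg 1: a=3, c=M1/2=-1/2, d=(M2−M1)/(6·1)=1/6, b=Δ1−h1·(2M1+M2)/6=4/3
t_q=1 → seg 0, τ=1; S=-1+7/3·τ+0·τ²+-1/12·τ³=5/4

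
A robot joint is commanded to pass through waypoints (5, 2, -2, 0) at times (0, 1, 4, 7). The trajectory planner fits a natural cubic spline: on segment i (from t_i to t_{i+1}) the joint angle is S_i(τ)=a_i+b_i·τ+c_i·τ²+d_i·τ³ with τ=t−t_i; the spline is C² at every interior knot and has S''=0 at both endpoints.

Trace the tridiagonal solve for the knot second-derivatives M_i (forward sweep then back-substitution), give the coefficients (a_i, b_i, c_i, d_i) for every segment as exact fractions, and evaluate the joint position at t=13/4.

  seg 0: a=5 b=-275/87 c=0 d=14/87
  seg 1: a=2 b=-233/87 c=14/29 d=-1/87
  seg 2: a=-2 b=-8/87 c=11/29 d=-11/261
S(13/4) = -3179/1856

Δ: Δ0=-3, Δ1=-4/3, Δ2=2/3
row 1: diag=8, rhs=10; c'=3/8, d'=5/4
row 2: denom=12−3·3/8=87/8; d'=(12−3·5/4)/(87/8)=22/29
back: M2=22/29
back: M1=5/4−3/8·22/29=28/29
M: M0=0, M1=28/29, M2=22/29, M3=0
seg 0: a=5, c=M0/2=0, d=(M1−M0)/(6·1)=14/87, b=Δ0−h0·(2M0+M1)/6=-275/87
seg 1: a=2, c=M1/2=14/29, d=(M2−M1)/(6·3)=-1/87, b=Δ1−h1·(2M1+M2)/6=-233/87
seg 2: a=-2, c=M2/2=11/29, d=(M3−M2)/(6·3)=-11/261, b=Δ2−h2·(2M2+M3)/6=-8/87
t_q=13/4 → seg 1, τ=9/4; S=2+-233/87·τ+14/29·τ²+-1/87·τ³=-3179/1856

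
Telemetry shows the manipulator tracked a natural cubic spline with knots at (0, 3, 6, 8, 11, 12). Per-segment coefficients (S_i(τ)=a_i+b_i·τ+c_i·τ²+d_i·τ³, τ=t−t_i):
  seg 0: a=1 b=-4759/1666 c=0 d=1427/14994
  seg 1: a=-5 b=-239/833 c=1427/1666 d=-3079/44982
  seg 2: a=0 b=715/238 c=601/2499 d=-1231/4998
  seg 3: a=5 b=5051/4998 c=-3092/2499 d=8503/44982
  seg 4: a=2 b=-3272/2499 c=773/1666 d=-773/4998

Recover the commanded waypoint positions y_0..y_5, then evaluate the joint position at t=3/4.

y_0 = S_0(0) = a_0 = 1
y_1 = S_1(0) = a_1 = -5
y_2 = S_2(0) = a_2 = 0
y_3 = S_3(0) = a_3 = 5
y_4 = S_4(0) = a_4 = 2
y_5 = S_4(1) = 1
t_q=3/4 is in segment 0 (τ=3/4); S_0(τ)=-117527/106624

y_0=1 y_1=-5 y_2=0 y_3=5 y_4=2 y_5=1
S(3/4) = -117527/106624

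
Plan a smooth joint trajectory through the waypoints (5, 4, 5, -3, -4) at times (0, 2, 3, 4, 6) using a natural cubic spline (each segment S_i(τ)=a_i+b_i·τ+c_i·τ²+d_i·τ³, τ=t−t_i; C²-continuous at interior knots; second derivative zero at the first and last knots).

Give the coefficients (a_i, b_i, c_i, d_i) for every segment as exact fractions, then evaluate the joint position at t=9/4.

Δ: Δ0=-1/2, Δ1=1, Δ2=-8, Δ3=-1/2
row 1: diag=6, rhs=9; c'=1/6, d'=3/2
row 2: denom=4−1·1/6=23/6; d'=(-54−1·3/2)/(23/6)=-333/23
row 3: denom=6−1·6/23=132/23; d'=(45−1·-333/23)/(132/23)=114/11
back: M3=114/11
back: M2=-333/23−6/23·114/11=-189/11
back: M1=3/2−1/6·-189/11=48/11
M: M0=0, M1=48/11, M2=-189/11, M3=114/11, M4=0
seg 0: a=5, c=M0/2=0, d=(M1−M0)/(6·2)=4/11, b=Δ0−h0·(2M0+M1)/6=-43/22
seg 1: a=4, c=M1/2=24/11, d=(M2−M1)/(6·1)=-79/22, b=Δ1−h1·(2M1+M2)/6=53/22
seg 2: a=5, c=M2/2=-189/22, d=(M3−M2)/(6·1)=101/22, b=Δ2−h2·(2M2+M3)/6=-4
seg 3: a=-3, c=M3/2=57/11, d=(M4−M3)/(6·2)=-19/22, b=Δ3−h3·(2M3+M4)/6=-163/22
t_q=9/4 → seg 1, τ=1/4; S=4+53/22·τ+24/11·τ²+-79/22·τ³=6593/1408

  seg 0: a=5 b=-43/22 c=0 d=4/11
  seg 1: a=4 b=53/22 c=24/11 d=-79/22
  seg 2: a=5 b=-4 c=-189/22 d=101/22
  seg 3: a=-3 b=-163/22 c=57/11 d=-19/22
S(9/4) = 6593/1408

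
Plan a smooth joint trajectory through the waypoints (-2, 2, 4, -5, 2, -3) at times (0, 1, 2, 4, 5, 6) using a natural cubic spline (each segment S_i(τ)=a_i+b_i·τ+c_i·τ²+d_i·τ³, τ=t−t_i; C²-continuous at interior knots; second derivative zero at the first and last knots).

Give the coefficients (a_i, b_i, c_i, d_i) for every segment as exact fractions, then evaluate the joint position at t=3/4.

  seg 0: a=-2 b=3677/930 c=0 d=43/930
  seg 1: a=2 b=1903/465 c=43/310 d=-415/186
  seg 2: a=4 b=-2161/930 c=-1016/155 d=41/15
  seg 3: a=-5 b=3959/930 c=1526/155 d=-1321/186
  seg 4: a=2 b=1228/465 c=-3553/310 d=3553/930
S(3/4) = 19539/19840

Δ: Δ0=4, Δ1=2, Δ2=-9/2, Δ3=7, Δ4=-5
row 1: diag=4, rhs=-12; c'=1/4, d'=-3
row 2: denom=6−1·1/4=23/4; d'=(-39−1·-3)/(23/4)=-144/23
row 3: denom=6−2·8/23=122/23; d'=(69−2·-144/23)/(122/23)=1875/122
row 4: denom=4−1·23/122=465/122; d'=(-72−1·1875/122)/(465/122)=-3553/155
back: M4=-3553/155
back: M3=1875/122−23/122·-3553/155=3052/155
back: M2=-144/23−8/23·3052/155=-2032/155
back: M1=-3−1/4·-2032/155=43/155
M: M0=0, M1=43/155, M2=-2032/155, M3=3052/155, M4=-3553/155, M5=0
seg 0: a=-2, c=M0/2=0, d=(M1−M0)/(6·1)=43/930, b=Δ0−h0·(2M0+M1)/6=3677/930
seg 1: a=2, c=M1/2=43/310, d=(M2−M1)/(6·1)=-415/186, b=Δ1−h1·(2M1+M2)/6=1903/465
seg 2: a=4, c=M2/2=-1016/155, d=(M3−M2)/(6·2)=41/15, b=Δ2−h2·(2M2+M3)/6=-2161/930
seg 3: a=-5, c=M3/2=1526/155, d=(M4−M3)/(6·1)=-1321/186, b=Δ3−h3·(2M3+M4)/6=3959/930
seg 4: a=2, c=M4/2=-3553/310, d=(M5−M4)/(6·1)=3553/930, b=Δ4−h4·(2M4+M5)/6=1228/465
t_q=3/4 → seg 0, τ=3/4; S=-2+3677/930·τ+0·τ²+43/930·τ³=19539/19840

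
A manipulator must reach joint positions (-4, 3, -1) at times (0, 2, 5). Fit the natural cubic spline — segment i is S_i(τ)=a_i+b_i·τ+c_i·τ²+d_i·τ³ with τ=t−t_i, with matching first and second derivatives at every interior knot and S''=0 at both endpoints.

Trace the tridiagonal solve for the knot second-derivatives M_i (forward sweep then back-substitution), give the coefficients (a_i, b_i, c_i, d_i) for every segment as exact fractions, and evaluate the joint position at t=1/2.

  seg 0: a=-4 b=67/15 c=0 d=-29/120
  seg 1: a=3 b=47/30 c=-29/20 d=29/180
S(1/2) = -115/64

Δ: Δ0=7/2, Δ1=-4/3
row 1: diag=10, rhs=-29; c'=3/10, d'=-29/10
back: M1=-29/10
M: M0=0, M1=-29/10, M2=0
seg 0: a=-4, c=M0/2=0, d=(M1−M0)/(6·2)=-29/120, b=Δ0−h0·(2M0+M1)/6=67/15
seg 1: a=3, c=M1/2=-29/20, d=(M2−M1)/(6·3)=29/180, b=Δ1−h1·(2M1+M2)/6=47/30
t_q=1/2 → seg 0, τ=1/2; S=-4+67/15·τ+0·τ²+-29/120·τ³=-115/64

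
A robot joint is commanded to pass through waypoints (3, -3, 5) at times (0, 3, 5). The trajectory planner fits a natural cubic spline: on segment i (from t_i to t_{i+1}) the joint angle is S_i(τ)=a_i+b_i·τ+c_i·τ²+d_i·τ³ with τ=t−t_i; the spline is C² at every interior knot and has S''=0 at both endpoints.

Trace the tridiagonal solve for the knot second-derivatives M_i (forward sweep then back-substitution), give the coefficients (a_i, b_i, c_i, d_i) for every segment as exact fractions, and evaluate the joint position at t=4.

  seg 0: a=3 b=-19/5 c=0 d=1/5
  seg 1: a=-3 b=8/5 c=9/5 d=-3/10
S(4) = 1/10

Δ: Δ0=-2, Δ1=4
row 1: diag=10, rhs=36; c'=1/5, d'=18/5
back: M1=18/5
M: M0=0, M1=18/5, M2=0
seg 0: a=3, c=M0/2=0, d=(M1−M0)/(6·3)=1/5, b=Δ0−h0·(2M0+M1)/6=-19/5
seg 1: a=-3, c=M1/2=9/5, d=(M2−M1)/(6·2)=-3/10, b=Δ1−h1·(2M1+M2)/6=8/5
t_q=4 → seg 1, τ=1; S=-3+8/5·τ+9/5·τ²+-3/10·τ³=1/10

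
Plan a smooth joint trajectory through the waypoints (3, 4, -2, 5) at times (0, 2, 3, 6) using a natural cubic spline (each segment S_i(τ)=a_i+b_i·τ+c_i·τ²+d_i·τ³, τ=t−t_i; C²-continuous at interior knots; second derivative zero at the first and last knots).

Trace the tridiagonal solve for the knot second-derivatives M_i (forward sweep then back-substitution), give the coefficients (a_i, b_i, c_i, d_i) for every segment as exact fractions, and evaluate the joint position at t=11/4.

Δ: Δ0=1/2, Δ1=-6, Δ2=7/3
row 1: diag=6, rhs=-39; c'=1/6, d'=-13/2
row 2: denom=8−1·1/6=47/6; d'=(50−1·-13/2)/(47/6)=339/47
back: M2=339/47
back: M1=-13/2−1/6·339/47=-362/47
M: M0=0, M1=-362/47, M2=339/47, M3=0
seg 0: a=3, c=M0/2=0, d=(M1−M0)/(6·2)=-181/282, b=Δ0−h0·(2M0+M1)/6=865/282
seg 1: a=4, c=M1/2=-181/47, d=(M2−M1)/(6·1)=701/282, b=Δ1−h1·(2M1+M2)/6=-1307/282
seg 2: a=-2, c=M2/2=339/94, d=(M3−M2)/(6·3)=-113/282, b=Δ2−h2·(2M2+M3)/6=-688/141
t_q=11/4 → seg 1, τ=3/4; S=4+-1307/282·τ+-181/47·τ²+701/282·τ³=-3571/6016

  seg 0: a=3 b=865/282 c=0 d=-181/282
  seg 1: a=4 b=-1307/282 c=-181/47 d=701/282
  seg 2: a=-2 b=-688/141 c=339/94 d=-113/282
S(11/4) = -3571/6016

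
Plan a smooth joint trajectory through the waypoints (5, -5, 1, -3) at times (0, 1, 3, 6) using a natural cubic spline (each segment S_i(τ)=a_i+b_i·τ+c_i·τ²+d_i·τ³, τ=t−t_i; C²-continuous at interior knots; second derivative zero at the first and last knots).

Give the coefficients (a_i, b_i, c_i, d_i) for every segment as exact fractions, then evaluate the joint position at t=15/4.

Δ: Δ0=-10, Δ1=3, Δ2=-4/3
row 1: diag=6, rhs=78; c'=1/3, d'=13
row 2: denom=10−2·1/3=28/3; d'=(-26−2·13)/(28/3)=-39/7
back: M2=-39/7
back: M1=13−1/3·-39/7=104/7
M: M0=0, M1=104/7, M2=-39/7, M3=0
seg 0: a=5, c=M0/2=0, d=(M1−M0)/(6·1)=52/21, b=Δ0−h0·(2M0+M1)/6=-262/21
seg 1: a=-5, c=M1/2=52/7, d=(M2−M1)/(6·2)=-143/84, b=Δ1−h1·(2M1+M2)/6=-106/21
seg 2: a=1, c=M2/2=-39/14, d=(M3−M2)/(6·3)=13/42, b=Δ2−h2·(2M2+M3)/6=89/21
t_q=15/4 → seg 2, τ=3/4; S=1+89/21·τ+-39/14·τ²+13/42·τ³=351/128

  seg 0: a=5 b=-262/21 c=0 d=52/21
  seg 1: a=-5 b=-106/21 c=52/7 d=-143/84
  seg 2: a=1 b=89/21 c=-39/14 d=13/42
S(15/4) = 351/128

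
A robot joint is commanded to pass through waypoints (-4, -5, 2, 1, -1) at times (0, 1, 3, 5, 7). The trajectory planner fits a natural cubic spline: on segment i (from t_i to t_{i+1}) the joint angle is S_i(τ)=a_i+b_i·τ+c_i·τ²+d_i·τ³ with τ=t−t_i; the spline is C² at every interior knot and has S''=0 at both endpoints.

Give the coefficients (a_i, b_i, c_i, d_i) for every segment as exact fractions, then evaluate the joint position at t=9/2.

Δ: Δ0=-1, Δ1=7/2, Δ2=-1/2, Δ3=-1
row 1: diag=6, rhs=27; c'=1/3, d'=9/2
row 2: denom=8−2·1/3=22/3; d'=(-24−2·9/2)/(22/3)=-9/2
row 3: denom=8−2·3/11=82/11; d'=(-3−2·-9/2)/(82/11)=33/41
back: M3=33/41
back: M2=-9/2−3/11·33/41=-387/82
back: M1=9/2−1/3·-387/82=249/41
M: M0=0, M1=249/41, M2=-387/82, M3=33/41, M4=0
seg 0: a=-4, c=M0/2=0, d=(M1−M0)/(6·1)=83/82, b=Δ0−h0·(2M0+M1)/6=-165/82
seg 1: a=-5, c=M1/2=249/82, d=(M2−M1)/(6·2)=-295/328, b=Δ1−h1·(2M1+M2)/6=42/41
seg 2: a=2, c=M2/2=-387/164, d=(M3−M2)/(6·2)=151/328, b=Δ2−h2·(2M2+M3)/6=195/82
seg 3: a=1, c=M3/2=33/82, d=(M4−M3)/(6·2)=-11/164, b=Δ3−h3·(2M3+M4)/6=-63/41
t_q=9/2 → seg 2, τ=3/2; S=2+195/82·τ+-387/164·τ²+151/328·τ³=4753/2624

  seg 0: a=-4 b=-165/82 c=0 d=83/82
  seg 1: a=-5 b=42/41 c=249/82 d=-295/328
  seg 2: a=2 b=195/82 c=-387/164 d=151/328
  seg 3: a=1 b=-63/41 c=33/82 d=-11/164
S(9/2) = 4753/2624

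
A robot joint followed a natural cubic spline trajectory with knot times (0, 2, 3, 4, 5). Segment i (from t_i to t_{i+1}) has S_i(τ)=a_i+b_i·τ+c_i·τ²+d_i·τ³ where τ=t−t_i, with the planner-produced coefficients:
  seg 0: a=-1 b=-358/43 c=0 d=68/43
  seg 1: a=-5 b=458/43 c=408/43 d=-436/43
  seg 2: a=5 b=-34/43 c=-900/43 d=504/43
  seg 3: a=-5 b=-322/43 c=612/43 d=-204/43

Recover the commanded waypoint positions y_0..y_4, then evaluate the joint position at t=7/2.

y_0=-1 y_1=-5 y_2=5 y_3=-5 y_4=-3
S(7/2) = 36/43

y_0 = S_0(0) = a_0 = -1
y_1 = S_1(0) = a_1 = -5
y_2 = S_2(0) = a_2 = 5
y_3 = S_3(0) = a_3 = -5
y_4 = S_3(1) = -3
t_q=7/2 is in segment 2 (τ=1/2); S_2(τ)=36/43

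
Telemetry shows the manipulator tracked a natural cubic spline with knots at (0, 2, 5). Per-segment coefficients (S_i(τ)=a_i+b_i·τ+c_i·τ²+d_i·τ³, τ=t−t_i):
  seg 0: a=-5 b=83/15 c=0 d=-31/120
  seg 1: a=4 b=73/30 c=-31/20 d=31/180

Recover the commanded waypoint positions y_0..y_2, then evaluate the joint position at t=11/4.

y_0=-5 y_1=4 y_2=2
S(11/4) = 6433/1280

y_0 = S_0(0) = a_0 = -5
y_1 = S_1(0) = a_1 = 4
y_2 = S_1(3) = 2
t_q=11/4 is in segment 1 (τ=3/4); S_1(τ)=6433/1280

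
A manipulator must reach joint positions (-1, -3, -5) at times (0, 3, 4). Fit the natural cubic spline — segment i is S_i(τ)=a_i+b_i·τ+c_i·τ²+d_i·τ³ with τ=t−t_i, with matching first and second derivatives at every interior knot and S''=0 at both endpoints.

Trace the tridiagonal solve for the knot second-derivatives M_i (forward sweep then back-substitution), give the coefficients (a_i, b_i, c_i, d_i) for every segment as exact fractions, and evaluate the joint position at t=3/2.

Δ: Δ0=-2/3, Δ1=-2
row 1: diag=8, rhs=-8; c'=1/8, d'=-1
back: M1=-1
M: M0=0, M1=-1, M2=0
seg 0: a=-1, c=M0/2=0, d=(M1−M0)/(6·3)=-1/18, b=Δ0−h0·(2M0+M1)/6=-1/6
seg 1: a=-3, c=M1/2=-1/2, d=(M2−M1)/(6·1)=1/6, b=Δ1−h1·(2M1+M2)/6=-5/3
t_q=3/2 → seg 0, τ=3/2; S=-1+-1/6·τ+0·τ²+-1/18·τ³=-23/16

  seg 0: a=-1 b=-1/6 c=0 d=-1/18
  seg 1: a=-3 b=-5/3 c=-1/2 d=1/6
S(3/2) = -23/16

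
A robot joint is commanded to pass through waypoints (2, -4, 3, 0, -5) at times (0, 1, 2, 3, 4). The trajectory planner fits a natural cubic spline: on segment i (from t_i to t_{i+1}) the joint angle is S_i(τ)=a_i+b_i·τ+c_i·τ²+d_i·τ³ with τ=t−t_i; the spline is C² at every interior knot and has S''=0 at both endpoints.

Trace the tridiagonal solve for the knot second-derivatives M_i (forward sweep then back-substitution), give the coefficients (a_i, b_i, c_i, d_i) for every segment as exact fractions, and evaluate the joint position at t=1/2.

Δ: Δ0=-6, Δ1=7, Δ2=-3, Δ3=-5
row 1: diag=4, rhs=78; c'=1/4, d'=39/2
row 2: denom=4−1·1/4=15/4; d'=(-60−1·39/2)/(15/4)=-106/5
row 3: denom=4−1·4/15=56/15; d'=(-12−1·-106/5)/(56/15)=69/28
back: M3=69/28
back: M2=-106/5−4/15·69/28=-153/7
back: M1=39/2−1/4·-153/7=699/28
M: M0=0, M1=699/28, M2=-153/7, M3=69/28, M4=0
seg 0: a=2, c=M0/2=0, d=(M1−M0)/(6·1)=233/56, b=Δ0−h0·(2M0+M1)/6=-569/56
seg 1: a=-4, c=M1/2=699/56, d=(M2−M1)/(6·1)=-437/56, b=Δ1−h1·(2M1+M2)/6=65/28
seg 2: a=3, c=M2/2=-153/14, d=(M3−M2)/(6·1)=227/56, b=Δ2−h2·(2M2+M3)/6=31/8
seg 3: a=0, c=M3/2=69/56, d=(M4−M3)/(6·1)=-23/56, b=Δ3−h3·(2M3+M4)/6=-163/28
t_q=1/2 → seg 0, τ=1/2; S=2+-569/56·τ+0·τ²+233/56·τ³=-1147/448

  seg 0: a=2 b=-569/56 c=0 d=233/56
  seg 1: a=-4 b=65/28 c=699/56 d=-437/56
  seg 2: a=3 b=31/8 c=-153/14 d=227/56
  seg 3: a=0 b=-163/28 c=69/56 d=-23/56
S(1/2) = -1147/448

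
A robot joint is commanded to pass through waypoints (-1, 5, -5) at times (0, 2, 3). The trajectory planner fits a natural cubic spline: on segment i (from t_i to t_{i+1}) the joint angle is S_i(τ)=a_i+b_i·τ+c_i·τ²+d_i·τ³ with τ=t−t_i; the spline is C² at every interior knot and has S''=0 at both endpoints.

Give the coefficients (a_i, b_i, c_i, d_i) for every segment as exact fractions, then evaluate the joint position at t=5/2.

  seg 0: a=-1 b=22/3 c=0 d=-13/12
  seg 1: a=5 b=-17/3 c=-13/2 d=13/6
S(5/2) = 13/16

Δ: Δ0=3, Δ1=-10
row 1: diag=6, rhs=-78; c'=1/6, d'=-13
back: M1=-13
M: M0=0, M1=-13, M2=0
seg 0: a=-1, c=M0/2=0, d=(M1−M0)/(6·2)=-13/12, b=Δ0−h0·(2M0+M1)/6=22/3
seg 1: a=5, c=M1/2=-13/2, d=(M2−M1)/(6·1)=13/6, b=Δ1−h1·(2M1+M2)/6=-17/3
t_q=5/2 → seg 1, τ=1/2; S=5+-17/3·τ+-13/2·τ²+13/6·τ³=13/16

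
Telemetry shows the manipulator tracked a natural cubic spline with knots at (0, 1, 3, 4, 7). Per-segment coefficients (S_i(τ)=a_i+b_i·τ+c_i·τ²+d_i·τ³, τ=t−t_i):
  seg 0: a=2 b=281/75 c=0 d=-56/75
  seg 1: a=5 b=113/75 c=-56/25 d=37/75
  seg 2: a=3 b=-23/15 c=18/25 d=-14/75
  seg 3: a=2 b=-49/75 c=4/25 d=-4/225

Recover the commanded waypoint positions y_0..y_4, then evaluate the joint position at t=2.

y_0 = S_0(0) = a_0 = 2
y_1 = S_1(0) = a_1 = 5
y_2 = S_2(0) = a_2 = 3
y_3 = S_3(0) = a_3 = 2
y_4 = S_3(3) = 1
t_q=2 is in segment 1 (τ=1); S_1(τ)=119/25

y_0=2 y_1=5 y_2=3 y_3=2 y_4=1
S(2) = 119/25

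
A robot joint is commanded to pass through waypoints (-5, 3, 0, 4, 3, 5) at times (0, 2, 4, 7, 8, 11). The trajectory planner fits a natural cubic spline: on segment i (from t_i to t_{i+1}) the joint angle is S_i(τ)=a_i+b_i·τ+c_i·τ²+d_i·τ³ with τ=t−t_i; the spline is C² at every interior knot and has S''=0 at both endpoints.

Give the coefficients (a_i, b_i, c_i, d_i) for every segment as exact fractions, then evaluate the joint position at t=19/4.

  seg 0: a=-5 b=5986/1053 c=0 d=-887/2106
  seg 1: a=3 b=664/1053 c=-887/351 d=6157/8424
  seg 2: a=0 b=-1489/2106 c=2609/1404 d=-14887/37908
  seg 3: a=4 b=-677/4212 c=-1765/1053 d=1175/1404
  seg 4: a=3 b=-2111/2106 c=3515/4212 d=-3515/37908
S(19/4) = 10463/29952

Δ: Δ0=4, Δ1=-3/2, Δ2=4/3, Δ3=-1, Δ4=2/3
row 1: diag=8, rhs=-33; c'=1/4, d'=-33/8
row 2: denom=10−2·1/4=19/2; d'=(17−2·-33/8)/(19/2)=101/38
row 3: denom=8−3·6/19=134/19; d'=(-14−3·101/38)/(134/19)=-835/268
row 4: denom=8−1·19/134=1053/134; d'=(10−1·-835/268)/(1053/134)=3515/2106
back: M4=3515/2106
back: M3=-835/268−19/134·3515/2106=-3530/1053
back: M2=101/38−6/19·-3530/1053=2609/702
back: M1=-33/8−1/4·2609/702=-1774/351
M: M0=0, M1=-1774/351, M2=2609/702, M3=-3530/1053, M4=3515/2106, M5=0
seg 0: a=-5, c=M0/2=0, d=(M1−M0)/(6·2)=-887/2106, b=Δ0−h0·(2M0+M1)/6=5986/1053
seg 1: a=3, c=M1/2=-887/351, d=(M2−M1)/(6·2)=6157/8424, b=Δ1−h1·(2M1+M2)/6=664/1053
seg 2: a=0, c=M2/2=2609/1404, d=(M3−M2)/(6·3)=-14887/37908, b=Δ2−h2·(2M2+M3)/6=-1489/2106
seg 3: a=4, c=M3/2=-1765/1053, d=(M4−M3)/(6·1)=1175/1404, b=Δ3−h3·(2M3+M4)/6=-677/4212
seg 4: a=3, c=M4/2=3515/4212, d=(M5−M4)/(6·3)=-3515/37908, b=Δ4−h4·(2M4+M5)/6=-2111/2106
t_q=19/4 → seg 2, τ=3/4; S=0+-1489/2106·τ+2609/1404·τ²+-14887/37908·τ³=10463/29952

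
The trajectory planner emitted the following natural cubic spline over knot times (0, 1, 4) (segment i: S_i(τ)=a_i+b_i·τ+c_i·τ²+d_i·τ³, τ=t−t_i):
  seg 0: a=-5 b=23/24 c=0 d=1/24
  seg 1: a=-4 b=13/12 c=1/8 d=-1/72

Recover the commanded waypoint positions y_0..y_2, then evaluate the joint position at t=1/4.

y_0 = S_0(0) = a_0 = -5
y_1 = S_1(0) = a_1 = -4
y_2 = S_1(3) = 0
t_q=1/4 is in segment 0 (τ=1/4); S_0(τ)=-2437/512

y_0=-5 y_1=-4 y_2=0
S(1/4) = -2437/512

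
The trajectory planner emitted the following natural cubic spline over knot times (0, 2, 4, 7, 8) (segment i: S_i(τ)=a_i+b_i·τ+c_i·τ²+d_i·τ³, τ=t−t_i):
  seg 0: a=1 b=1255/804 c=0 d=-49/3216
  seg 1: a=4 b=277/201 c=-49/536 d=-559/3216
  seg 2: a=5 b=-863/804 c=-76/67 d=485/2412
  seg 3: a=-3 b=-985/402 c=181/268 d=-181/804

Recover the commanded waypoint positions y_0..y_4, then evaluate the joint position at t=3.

y_0=1 y_1=4 y_2=5 y_3=-3 y_4=-5
S(3) = 5481/1072

y_0 = S_0(0) = a_0 = 1
y_1 = S_1(0) = a_1 = 4
y_2 = S_2(0) = a_2 = 5
y_3 = S_3(0) = a_3 = -3
y_4 = S_3(1) = -5
t_q=3 is in segment 1 (τ=1); S_1(τ)=5481/1072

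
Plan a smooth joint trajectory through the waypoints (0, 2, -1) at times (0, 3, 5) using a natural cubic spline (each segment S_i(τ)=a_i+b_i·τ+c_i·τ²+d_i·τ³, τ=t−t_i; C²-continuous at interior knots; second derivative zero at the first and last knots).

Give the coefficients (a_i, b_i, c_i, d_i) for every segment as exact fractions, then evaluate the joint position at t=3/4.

  seg 0: a=0 b=79/60 c=0 d=-13/180
  seg 1: a=2 b=-19/30 c=-13/20 d=13/120
S(3/4) = 245/256

Δ: Δ0=2/3, Δ1=-3/2
row 1: diag=10, rhs=-13; c'=1/5, d'=-13/10
back: M1=-13/10
M: M0=0, M1=-13/10, M2=0
seg 0: a=0, c=M0/2=0, d=(M1−M0)/(6·3)=-13/180, b=Δ0−h0·(2M0+M1)/6=79/60
seg 1: a=2, c=M1/2=-13/20, d=(M2−M1)/(6·2)=13/120, b=Δ1−h1·(2M1+M2)/6=-19/30
t_q=3/4 → seg 0, τ=3/4; S=0+79/60·τ+0·τ²+-13/180·τ³=245/256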